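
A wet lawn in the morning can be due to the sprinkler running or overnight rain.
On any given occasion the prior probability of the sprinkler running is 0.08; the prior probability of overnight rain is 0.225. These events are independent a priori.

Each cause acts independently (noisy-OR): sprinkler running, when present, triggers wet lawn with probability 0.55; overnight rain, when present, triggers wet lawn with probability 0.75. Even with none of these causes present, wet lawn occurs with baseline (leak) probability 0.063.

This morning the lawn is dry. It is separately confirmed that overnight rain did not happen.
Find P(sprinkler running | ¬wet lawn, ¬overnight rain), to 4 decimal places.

Under noisy-OR, P(wet lawn | causes) = 1 − (1−0.063)·∏(1−qᵢ) over the active causes.
By total probability over both values of sprinkler running:
  P(¬wet lawn | ¬overnight rain) = 0.937×0.92 + 0.42165×0.08
        = 0.862040 + 0.033732 = 0.895772
The terms with sprinkler running present sum to 0.033732, so
  P(sprinkler running | ¬wet lawn, ¬overnight rain) = 0.033732 / 0.895772 ≈ 0.0377

P(sprinkler running | ¬wet lawn, ¬overnight rain) ≈ 0.0377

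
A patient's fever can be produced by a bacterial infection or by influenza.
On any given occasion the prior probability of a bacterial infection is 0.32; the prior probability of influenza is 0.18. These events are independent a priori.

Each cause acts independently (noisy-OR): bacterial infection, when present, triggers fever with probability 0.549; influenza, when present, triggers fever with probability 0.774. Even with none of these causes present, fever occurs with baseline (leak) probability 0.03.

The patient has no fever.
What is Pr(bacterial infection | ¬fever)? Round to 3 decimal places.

Under noisy-OR, P(fever | causes) = 1 − (1−0.03)·∏(1−qᵢ) over the active causes.
By total probability over the 4 (bacterial infection, influenza) configurations:
  P(¬fever) = 0.97·0.68·0.82 + 0.21922·0.68·0.18 + 0.43747·0.32·0.82 + 0.098868·0.32·0.18
        = 0.540872 + 0.026833 + 0.114792 + 0.005695 = 0.688192
Configurations with bacterial infection contribute 0.120487, so
  P(bacterial infection | ¬fever) = 0.120487 / 0.688192 ≈ 0.175

Pr(bacterial infection | ¬fever) ≈ 0.175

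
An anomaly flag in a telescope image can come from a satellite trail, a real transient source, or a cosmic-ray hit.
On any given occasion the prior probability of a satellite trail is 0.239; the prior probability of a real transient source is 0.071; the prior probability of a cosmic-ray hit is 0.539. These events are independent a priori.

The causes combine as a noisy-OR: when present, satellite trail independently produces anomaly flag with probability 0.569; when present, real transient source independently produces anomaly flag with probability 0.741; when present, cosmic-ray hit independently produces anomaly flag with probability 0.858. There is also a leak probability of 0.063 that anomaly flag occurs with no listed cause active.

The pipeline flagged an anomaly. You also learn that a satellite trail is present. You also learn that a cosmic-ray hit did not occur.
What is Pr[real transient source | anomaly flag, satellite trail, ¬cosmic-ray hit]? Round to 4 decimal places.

Under noisy-OR, P(anomaly flag | causes) = 1 − (1−0.063)·∏(1−qᵢ) over the active causes.
Sum P(anomaly flag|·) weighted by the priors over both values of real transient source:
  P(anomaly flag | satellite trail, ¬cosmic-ray hit) = 0.596153*0.929 + 0.895404*0.071
        = 0.553826 + 0.063574 = 0.617400
The terms with real transient source present sum to 0.063574, so
  P(real transient source | anomaly flag, satellite trail, ¬cosmic-ray hit) = 0.063574 / 0.617400 ≈ 0.1030

Pr[real transient source | anomaly flag, satellite trail, ¬cosmic-ray hit] ≈ 0.1030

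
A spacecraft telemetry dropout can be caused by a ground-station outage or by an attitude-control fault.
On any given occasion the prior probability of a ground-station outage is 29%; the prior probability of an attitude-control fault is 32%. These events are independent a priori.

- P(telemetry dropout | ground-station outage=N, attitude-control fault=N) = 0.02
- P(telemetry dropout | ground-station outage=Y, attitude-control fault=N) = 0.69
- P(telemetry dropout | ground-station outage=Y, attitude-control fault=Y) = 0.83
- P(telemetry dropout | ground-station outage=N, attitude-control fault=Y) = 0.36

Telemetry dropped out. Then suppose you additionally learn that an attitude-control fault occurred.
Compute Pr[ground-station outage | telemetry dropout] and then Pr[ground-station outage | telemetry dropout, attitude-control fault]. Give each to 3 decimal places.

Enumerate the 4 (ground-station outage, attitude-control fault) configurations and weight by the priors:
  P(telemetry dropout) = 0.02*0.71*0.68 + 0.36*0.71*0.32 + 0.69*0.29*0.68 + 0.83*0.29*0.32
        = 0.009656 + 0.081792 + 0.136068 + 0.077024 = 0.304540
The terms with ground-station outage present sum to 0.213092, so
  P(ground-station outage | telemetry dropout) = 0.213092 / 0.304540 ≈ 0.700

Now condition on the additional information:
P(telemetry dropout | attitude-control fault) = 0.36×0.71 + 0.83×0.29 = 0.255600 + 0.240700 = 0.496300
Of this, 0.240700 comes from 0.83×0.29 (the ground-station outage=true cases).
Hence the posterior is 0.240700/0.496300 ≈ 0.485.
The drop from 0.700 to 0.485 is the explaining-away (discounting) effect.

Pr[ground-station outage | telemetry dropout] ≈ 0.700; Pr[ground-station outage | telemetry dropout, attitude-control fault] ≈ 0.485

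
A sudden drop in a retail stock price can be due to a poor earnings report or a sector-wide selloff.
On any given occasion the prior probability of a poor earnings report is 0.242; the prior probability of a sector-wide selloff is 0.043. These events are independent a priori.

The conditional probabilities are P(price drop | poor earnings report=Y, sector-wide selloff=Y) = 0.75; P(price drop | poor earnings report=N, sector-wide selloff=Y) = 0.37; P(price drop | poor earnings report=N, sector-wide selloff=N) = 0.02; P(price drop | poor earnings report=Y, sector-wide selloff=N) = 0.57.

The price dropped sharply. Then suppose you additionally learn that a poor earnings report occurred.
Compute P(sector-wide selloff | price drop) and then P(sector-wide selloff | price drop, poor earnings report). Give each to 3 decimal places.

P(sector-wide selloff | price drop) ≈ 0.119; P(sector-wide selloff | price drop, poor earnings report) ≈ 0.056

For the numerator, keep only sector-wide selloff=true terms: 0.012060 + 0.007804 = 0.019864
Normalizer over all consistent configurations: 0.02*0.758*0.957 + 0.37*0.758*0.043 + 0.57*0.242*0.957 + 0.75*0.242*0.043 = 0.166381
P(sector-wide selloff | price drop) = 0.019864/0.166381 ≈ 0.119

Now condition on the additional information:
P(price drop | poor earnings report) = 0.57*0.957 + 0.75*0.043 = 0.545490 + 0.032250 = 0.577740
Of this, 0.032250 comes from 0.75*0.043 (the sector-wide selloff=true cases).
P(sector-wide selloff | price drop, poor earnings report) = 0.032250 / 0.577740 ≈ 0.056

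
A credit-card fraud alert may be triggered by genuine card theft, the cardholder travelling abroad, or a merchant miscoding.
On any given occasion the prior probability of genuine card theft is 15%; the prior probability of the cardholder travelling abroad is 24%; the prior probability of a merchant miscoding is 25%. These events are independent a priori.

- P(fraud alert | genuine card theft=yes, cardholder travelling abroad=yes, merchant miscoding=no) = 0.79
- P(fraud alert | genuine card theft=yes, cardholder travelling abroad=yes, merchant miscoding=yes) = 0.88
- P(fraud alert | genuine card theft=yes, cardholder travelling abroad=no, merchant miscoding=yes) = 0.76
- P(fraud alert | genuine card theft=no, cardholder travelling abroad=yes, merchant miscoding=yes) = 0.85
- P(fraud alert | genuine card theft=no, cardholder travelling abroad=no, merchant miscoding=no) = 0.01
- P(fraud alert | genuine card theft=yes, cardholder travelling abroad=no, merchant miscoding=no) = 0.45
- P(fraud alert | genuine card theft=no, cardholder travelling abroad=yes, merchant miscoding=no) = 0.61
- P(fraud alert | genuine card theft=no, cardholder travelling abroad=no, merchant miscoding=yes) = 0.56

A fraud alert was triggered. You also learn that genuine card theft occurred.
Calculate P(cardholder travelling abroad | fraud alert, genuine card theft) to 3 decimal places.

P(cardholder travelling abroad | fraud alert, genuine card theft) ≈ 0.327

Enumerate the 4 (cardholder travelling abroad, merchant miscoding) configurations and weight by the priors:
  P(fraud alert | genuine card theft) = 0.45*0.76*0.75 + 0.76*0.76*0.25 + 0.79*0.24*0.75 + 0.88*0.24*0.25
        = 0.256500 + 0.144400 + 0.142200 + 0.052800 = 0.595900
Keeping only the cardholder travelling abroad-present terms gives 0.195000, so
  P(cardholder travelling abroad | fraud alert, genuine card theft) = 0.195000 / 0.595900 ≈ 0.327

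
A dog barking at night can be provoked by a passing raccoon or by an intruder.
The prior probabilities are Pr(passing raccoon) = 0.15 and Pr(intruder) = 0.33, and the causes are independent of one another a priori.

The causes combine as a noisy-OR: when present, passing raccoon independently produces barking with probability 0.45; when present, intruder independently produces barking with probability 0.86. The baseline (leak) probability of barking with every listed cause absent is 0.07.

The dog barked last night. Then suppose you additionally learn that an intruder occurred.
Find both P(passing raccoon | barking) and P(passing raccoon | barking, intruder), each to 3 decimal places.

Under noisy-OR, P(barking | causes) = 1 − (1−0.07)·∏(1−qᵢ) over the active causes.
For the numerator, keep only passing raccoon=true terms: 0.049094 + 0.045955 = 0.095049
Normalizer over all consistent configurations: 0.07·0.85·0.67 + 0.8698·0.85·0.33 + 0.4885·0.15·0.67 + 0.92839·0.15·0.33 = 0.378893
Posterior = 0.095049 / 0.378893 ≈ 0.251

Now condition on the additional information:
By total probability over both values of passing raccoon:
  P(barking | intruder) = 0.8698·0.85 + 0.92839·0.15
        = 0.739330 + 0.139259 = 0.878589
The terms with passing raccoon present sum to 0.139259, so
  P(passing raccoon | barking, intruder) = 0.139259 / 0.878589 ≈ 0.159
The drop from 0.251 to 0.159 is the explaining-away (discounting) effect.

P(passing raccoon | barking) ≈ 0.251; P(passing raccoon | barking, intruder) ≈ 0.159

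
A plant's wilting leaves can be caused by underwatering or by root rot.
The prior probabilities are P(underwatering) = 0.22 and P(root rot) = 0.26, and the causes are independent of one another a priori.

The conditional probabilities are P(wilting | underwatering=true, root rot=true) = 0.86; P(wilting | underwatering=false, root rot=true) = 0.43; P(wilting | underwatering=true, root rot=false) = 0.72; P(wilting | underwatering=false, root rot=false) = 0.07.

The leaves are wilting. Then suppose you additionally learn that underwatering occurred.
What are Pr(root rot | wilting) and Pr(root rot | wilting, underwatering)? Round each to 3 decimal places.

P(wilting) = 0.07*0.78*0.74 + 0.43*0.78*0.26 + 0.72*0.22*0.74 + 0.86*0.22*0.26 = 0.040404 + 0.087204 + 0.117216 + 0.049192 = 0.294016
The root rot-present share is 0.087204 + 0.049192 = 0.136396.
So P(root rot | wilting) = 0.136396/0.294016 ≈ 0.464.

Now also conditioning on underwatering=true:
Numerator (weight on configurations with root rot): 0.86·0.26 = 0.223600
Normalizer over all consistent configurations: 0.72·0.74 + 0.86·0.26 = 0.756400
Posterior = 0.223600 / 0.756400 ≈ 0.296
This is intercausal reasoning (explaining away): once underwatering accounts for the wilting, root rot becomes less likely.

Pr(root rot | wilting) ≈ 0.464; Pr(root rot | wilting, underwatering) ≈ 0.296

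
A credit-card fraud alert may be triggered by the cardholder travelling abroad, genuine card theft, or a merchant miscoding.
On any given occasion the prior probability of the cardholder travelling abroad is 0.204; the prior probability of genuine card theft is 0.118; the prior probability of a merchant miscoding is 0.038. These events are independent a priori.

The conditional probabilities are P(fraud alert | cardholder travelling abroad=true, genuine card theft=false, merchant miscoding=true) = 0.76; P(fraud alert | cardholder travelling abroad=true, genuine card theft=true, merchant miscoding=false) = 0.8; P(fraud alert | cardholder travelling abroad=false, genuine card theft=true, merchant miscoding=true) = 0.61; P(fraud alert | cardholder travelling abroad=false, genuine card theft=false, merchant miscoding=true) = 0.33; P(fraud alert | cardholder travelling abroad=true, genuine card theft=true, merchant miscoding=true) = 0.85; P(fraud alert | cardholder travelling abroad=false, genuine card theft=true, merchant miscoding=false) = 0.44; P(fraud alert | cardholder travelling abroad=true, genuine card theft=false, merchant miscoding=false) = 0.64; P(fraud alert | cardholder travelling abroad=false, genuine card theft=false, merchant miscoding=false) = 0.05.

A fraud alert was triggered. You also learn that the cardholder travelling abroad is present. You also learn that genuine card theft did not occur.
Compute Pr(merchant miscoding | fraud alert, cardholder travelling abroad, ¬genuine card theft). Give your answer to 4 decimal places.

P(fraud alert | cardholder travelling abroad, ¬genuine card theft) = 0.64*0.962 + 0.76*0.038 = 0.615680 + 0.028880 = 0.644560
The merchant miscoding-present share is 0.76*0.038 = 0.028880.
So P(merchant miscoding | fraud alert, cardholder travelling abroad, ¬genuine card theft) = 0.028880/0.644560 ≈ 0.0448.

Pr(merchant miscoding | fraud alert, cardholder travelling abroad, ¬genuine card theft) ≈ 0.0448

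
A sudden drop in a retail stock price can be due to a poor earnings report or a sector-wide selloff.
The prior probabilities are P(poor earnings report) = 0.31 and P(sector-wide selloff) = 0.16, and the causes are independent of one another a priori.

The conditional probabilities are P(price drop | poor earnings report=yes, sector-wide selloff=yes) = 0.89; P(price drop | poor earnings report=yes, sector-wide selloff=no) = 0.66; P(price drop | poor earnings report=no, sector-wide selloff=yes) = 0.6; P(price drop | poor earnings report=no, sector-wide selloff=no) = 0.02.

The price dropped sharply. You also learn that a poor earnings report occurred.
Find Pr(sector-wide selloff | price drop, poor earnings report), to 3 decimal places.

P(price drop | poor earnings report) = 0.66×0.84 + 0.89×0.16 = 0.554400 + 0.142400 = 0.696800
The sector-wide selloff-present share is 0.89×0.16 = 0.142400.
So P(sector-wide selloff | price drop, poor earnings report) = 0.142400/0.696800 ≈ 0.204.

Pr(sector-wide selloff | price drop, poor earnings report) ≈ 0.204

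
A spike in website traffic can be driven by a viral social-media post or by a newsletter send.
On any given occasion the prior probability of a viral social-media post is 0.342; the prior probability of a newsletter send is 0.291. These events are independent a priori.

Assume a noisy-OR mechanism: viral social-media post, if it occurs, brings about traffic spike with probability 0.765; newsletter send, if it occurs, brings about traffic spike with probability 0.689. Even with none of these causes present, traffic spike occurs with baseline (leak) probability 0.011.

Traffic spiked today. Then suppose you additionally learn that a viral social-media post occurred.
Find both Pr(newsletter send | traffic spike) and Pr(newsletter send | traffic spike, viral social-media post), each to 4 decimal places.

Pr(newsletter send | traffic spike) ≈ 0.5404; Pr(newsletter send | traffic spike, viral social-media post) ≈ 0.3316

Under noisy-OR, P(traffic spike | causes) = 1 − (1−0.011)·∏(1−qᵢ) over the active causes.
P(traffic spike) = 0.011·0.658·0.709 + 0.692421·0.658·0.291 + 0.767585·0.342·0.709 + 0.927719·0.342·0.291 = 0.005132 + 0.132583 + 0.186122 + 0.092328 = 0.416165
Of this, 0.224911 comes from 0.132583 + 0.092328 (the newsletter send=true cases).
So P(newsletter send | traffic spike) = 0.224911/0.416165 ≈ 0.5404.

Now also conditioning on viral social-media post=true:
P(traffic spike | viral social-media post) = 0.767585×0.709 + 0.927719×0.291 = 0.544218 + 0.269966 = 0.814184
Of this, 0.269966 comes from 0.927719×0.291 (the newsletter send=true cases).
P(newsletter send | traffic spike, viral social-media post) = 0.269966 / 0.814184 ≈ 0.3316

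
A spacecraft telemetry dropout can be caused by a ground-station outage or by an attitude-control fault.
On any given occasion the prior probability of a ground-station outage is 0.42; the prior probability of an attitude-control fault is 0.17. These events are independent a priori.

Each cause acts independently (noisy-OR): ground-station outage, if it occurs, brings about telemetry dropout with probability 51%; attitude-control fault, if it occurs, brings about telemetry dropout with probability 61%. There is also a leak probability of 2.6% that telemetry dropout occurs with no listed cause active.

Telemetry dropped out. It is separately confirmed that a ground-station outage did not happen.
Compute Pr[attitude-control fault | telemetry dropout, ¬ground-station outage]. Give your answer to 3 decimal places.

Pr[attitude-control fault | telemetry dropout, ¬ground-station outage] ≈ 0.830

Under noisy-OR, P(telemetry dropout | causes) = 1 − (1−0.026)·∏(1−qᵢ) over the active causes.
P(telemetry dropout | ¬ground-station outage) = 0.026·0.83 + 0.62014·0.17 = 0.021580 + 0.105424 = 0.127004
Of this, 0.105424 comes from 0.62014·0.17 (the attitude-control fault=true cases).
P(attitude-control fault | telemetry dropout, ¬ground-station outage) = 0.105424 / 0.127004 ≈ 0.830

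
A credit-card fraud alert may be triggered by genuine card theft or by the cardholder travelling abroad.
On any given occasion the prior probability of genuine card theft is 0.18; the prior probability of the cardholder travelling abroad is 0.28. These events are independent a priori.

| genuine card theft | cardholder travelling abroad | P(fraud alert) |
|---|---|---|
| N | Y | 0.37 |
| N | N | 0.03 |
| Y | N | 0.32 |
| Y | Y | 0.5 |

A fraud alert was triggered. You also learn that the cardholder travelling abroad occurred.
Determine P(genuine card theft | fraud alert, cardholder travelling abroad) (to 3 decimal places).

P(genuine card theft | fraud alert, cardholder travelling abroad) ≈ 0.229

Numerator (weight on configurations with genuine card theft): 0.5×0.18 = 0.090000
The normalizing constant is 0.37×0.82 + 0.5×0.18 = 0.393400
P(genuine card theft | fraud alert, cardholder travelling abroad) = 0.090000/0.393400 ≈ 0.229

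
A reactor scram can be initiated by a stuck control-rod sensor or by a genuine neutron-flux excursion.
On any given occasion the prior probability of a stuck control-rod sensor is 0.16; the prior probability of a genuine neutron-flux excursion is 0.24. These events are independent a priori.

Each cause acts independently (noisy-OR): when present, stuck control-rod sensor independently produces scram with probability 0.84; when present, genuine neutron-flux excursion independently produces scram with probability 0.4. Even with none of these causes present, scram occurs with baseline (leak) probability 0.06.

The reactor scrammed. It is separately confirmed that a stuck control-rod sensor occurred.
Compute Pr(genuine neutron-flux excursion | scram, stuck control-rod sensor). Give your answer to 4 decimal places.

Under noisy-OR, P(scram | causes) = 1 − (1−0.06)·∏(1−qᵢ) over the active causes.
Weight on genuine neutron-flux excursion=true, given the evidence: 0.90976·0.24 = 0.218342
The normalizing constant is 0.8496·0.76 + 0.90976·0.24 = 0.864038
Posterior = 0.218342 / 0.864038 ≈ 0.2527

Pr(genuine neutron-flux excursion | scram, stuck control-rod sensor) ≈ 0.2527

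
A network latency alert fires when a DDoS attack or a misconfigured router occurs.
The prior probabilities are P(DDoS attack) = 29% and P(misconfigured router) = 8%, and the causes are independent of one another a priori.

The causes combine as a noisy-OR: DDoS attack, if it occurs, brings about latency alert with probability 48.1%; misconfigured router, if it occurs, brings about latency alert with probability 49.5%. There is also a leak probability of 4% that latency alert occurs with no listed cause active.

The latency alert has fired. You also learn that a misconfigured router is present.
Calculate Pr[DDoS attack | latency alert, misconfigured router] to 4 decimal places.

Pr[DDoS attack | latency alert, misconfigured router] ≈ 0.3724

Under noisy-OR, P(latency alert | causes) = 1 − (1−0.04)·∏(1−qᵢ) over the active causes.
Numerator (weight on configurations with DDoS attack): 0.748389·0.29 = 0.217033
The normalizing constant is 0.5152·0.71 + 0.748389·0.29 = 0.582825
Posterior = 0.217033 / 0.582825 ≈ 0.3724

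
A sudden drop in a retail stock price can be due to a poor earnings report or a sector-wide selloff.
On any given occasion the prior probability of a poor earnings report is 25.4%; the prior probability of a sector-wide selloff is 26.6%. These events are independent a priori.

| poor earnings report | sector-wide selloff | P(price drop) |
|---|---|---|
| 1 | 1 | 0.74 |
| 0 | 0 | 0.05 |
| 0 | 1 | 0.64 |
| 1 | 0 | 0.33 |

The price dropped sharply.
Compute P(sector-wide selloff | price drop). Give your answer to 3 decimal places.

P(sector-wide selloff | price drop) ≈ 0.666

Numerator (weight on configurations with sector-wide selloff): 0.126999 + 0.049997 = 0.176996
The normalizing constant is 0.05*0.746*0.734 + 0.64*0.746*0.266 + 0.33*0.254*0.734 + 0.74*0.254*0.266 = 0.265898
Posterior = 0.176996 / 0.265898 ≈ 0.666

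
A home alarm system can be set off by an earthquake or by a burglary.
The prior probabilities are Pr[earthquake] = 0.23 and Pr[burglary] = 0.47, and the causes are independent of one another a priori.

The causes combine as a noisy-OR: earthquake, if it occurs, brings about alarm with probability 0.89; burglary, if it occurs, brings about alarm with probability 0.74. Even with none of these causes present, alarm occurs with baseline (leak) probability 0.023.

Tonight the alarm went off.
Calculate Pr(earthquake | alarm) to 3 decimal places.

Under noisy-OR, P(alarm | causes) = 1 − (1−0.023)·∏(1−qᵢ) over the active causes.
P(alarm) = 0.023*0.77*0.53 + 0.74598*0.77*0.47 + 0.89253*0.23*0.53 + 0.972058*0.23*0.47 = 0.009386 + 0.269970 + 0.108799 + 0.105079 = 0.493234
Of this, 0.213878 comes from 0.108799 + 0.105079 (the earthquake=true cases).
So P(earthquake | alarm) = 0.213878/0.493234 ≈ 0.434.

Pr(earthquake | alarm) ≈ 0.434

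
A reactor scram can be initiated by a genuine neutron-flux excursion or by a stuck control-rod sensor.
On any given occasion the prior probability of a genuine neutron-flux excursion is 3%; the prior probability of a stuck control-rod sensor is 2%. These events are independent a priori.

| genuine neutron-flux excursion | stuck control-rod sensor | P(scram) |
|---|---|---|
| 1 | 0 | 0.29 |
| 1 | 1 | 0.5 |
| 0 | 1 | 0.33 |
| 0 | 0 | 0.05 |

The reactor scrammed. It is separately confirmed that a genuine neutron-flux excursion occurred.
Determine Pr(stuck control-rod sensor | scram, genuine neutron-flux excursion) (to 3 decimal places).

P(scram | genuine neutron-flux excursion) = 0.29·0.98 + 0.5·0.02 = 0.284200 + 0.010000 = 0.294200
The stuck control-rod sensor-present share is 0.5·0.02 = 0.010000.
So P(stuck control-rod sensor | scram, genuine neutron-flux excursion) = 0.010000/0.294200 ≈ 0.034.

Pr(stuck control-rod sensor | scram, genuine neutron-flux excursion) ≈ 0.034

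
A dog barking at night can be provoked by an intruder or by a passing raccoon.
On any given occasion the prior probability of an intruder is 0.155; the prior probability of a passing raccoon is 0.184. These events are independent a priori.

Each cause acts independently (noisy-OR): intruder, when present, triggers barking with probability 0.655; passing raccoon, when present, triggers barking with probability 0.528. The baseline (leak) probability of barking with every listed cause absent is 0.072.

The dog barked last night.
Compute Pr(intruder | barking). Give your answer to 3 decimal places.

Under noisy-OR, P(barking | causes) = 1 − (1−0.072)·∏(1−qᵢ) over the active causes.
Sum P(barking|·) weighted by the priors over the 4 (intruder, passing raccoon) configurations:
  P(barking) = 0.072*0.845*0.816 + 0.561984*0.845*0.184 + 0.67984*0.155*0.816 + 0.848884*0.155*0.184
        = 0.049645 + 0.087377 + 0.085986 + 0.024210 = 0.247218
The terms with intruder present sum to 0.110196, so
  P(intruder | barking) = 0.110196 / 0.247218 ≈ 0.446

Pr(intruder | barking) ≈ 0.446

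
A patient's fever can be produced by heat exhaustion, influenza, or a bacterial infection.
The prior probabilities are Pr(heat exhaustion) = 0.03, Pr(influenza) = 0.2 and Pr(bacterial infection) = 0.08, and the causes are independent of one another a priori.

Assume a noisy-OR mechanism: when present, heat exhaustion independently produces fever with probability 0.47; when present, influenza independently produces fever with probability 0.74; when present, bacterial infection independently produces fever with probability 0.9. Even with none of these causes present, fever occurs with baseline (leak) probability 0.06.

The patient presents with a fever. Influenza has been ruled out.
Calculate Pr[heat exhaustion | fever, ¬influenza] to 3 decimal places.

Pr[heat exhaustion | fever, ¬influenza] ≈ 0.115

Under noisy-OR, P(fever | causes) = 1 − (1−0.06)·∏(1−qᵢ) over the active causes.
P(fever | ¬influenza) = 0.06×0.97×0.92 + 0.906×0.97×0.08 + 0.5018×0.03×0.92 + 0.95018×0.03×0.08 = 0.053544 + 0.070306 + 0.013850 + 0.002280 = 0.139980
The heat exhaustion-present share is 0.013850 + 0.002280 = 0.016130.
So P(heat exhaustion | fever, ¬influenza) = 0.016130/0.139980 ≈ 0.115.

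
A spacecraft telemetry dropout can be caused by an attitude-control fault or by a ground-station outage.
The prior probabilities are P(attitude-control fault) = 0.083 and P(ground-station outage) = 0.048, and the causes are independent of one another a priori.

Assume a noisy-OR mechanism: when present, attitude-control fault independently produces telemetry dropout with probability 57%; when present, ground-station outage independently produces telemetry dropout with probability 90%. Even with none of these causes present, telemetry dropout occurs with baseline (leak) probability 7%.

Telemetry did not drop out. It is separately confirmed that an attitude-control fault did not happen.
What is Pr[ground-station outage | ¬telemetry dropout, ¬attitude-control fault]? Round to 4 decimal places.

Pr[ground-station outage | ¬telemetry dropout, ¬attitude-control fault] ≈ 0.0050

Under noisy-OR, P(telemetry dropout | causes) = 1 − (1−0.07)·∏(1−qᵢ) over the active causes.
Enumerate both values of ground-station outage and weight by the priors:
  P(¬telemetry dropout | ¬attitude-control fault) = 0.93×0.952 + 0.093×0.048
        = 0.885360 + 0.004464 = 0.889824
The terms with ground-station outage present sum to 0.004464, so
  P(ground-station outage | ¬telemetry dropout, ¬attitude-control fault) = 0.004464 / 0.889824 ≈ 0.0050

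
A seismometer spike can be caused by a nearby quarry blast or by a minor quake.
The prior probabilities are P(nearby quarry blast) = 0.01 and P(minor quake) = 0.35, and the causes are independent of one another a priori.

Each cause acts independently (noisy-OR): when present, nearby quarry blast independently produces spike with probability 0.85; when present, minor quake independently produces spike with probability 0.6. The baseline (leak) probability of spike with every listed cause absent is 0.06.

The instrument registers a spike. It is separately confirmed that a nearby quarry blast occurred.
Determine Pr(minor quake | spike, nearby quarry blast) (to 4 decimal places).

Pr(minor quake | spike, nearby quarry blast) ≈ 0.3717

Under noisy-OR, P(spike | causes) = 1 − (1−0.06)·∏(1−qᵢ) over the active causes.
Enumerate both values of minor quake and weight by the priors:
  P(spike | nearby quarry blast) = 0.859·0.65 + 0.9436·0.35
        = 0.558350 + 0.330260 = 0.888610
Keeping only the minor quake-present terms gives 0.330260, so
  P(minor quake | spike, nearby quarry blast) = 0.330260 / 0.888610 ≈ 0.3717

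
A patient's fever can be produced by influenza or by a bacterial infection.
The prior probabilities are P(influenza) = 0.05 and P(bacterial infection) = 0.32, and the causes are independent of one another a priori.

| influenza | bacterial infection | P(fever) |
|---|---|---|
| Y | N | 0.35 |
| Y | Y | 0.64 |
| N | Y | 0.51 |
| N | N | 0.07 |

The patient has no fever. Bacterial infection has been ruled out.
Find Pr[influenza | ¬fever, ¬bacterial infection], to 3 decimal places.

Pr[influenza | ¬fever, ¬bacterial infection] ≈ 0.035

For the numerator, keep only influenza=true terms: 0.65·0.05 = 0.032500
Normalizer over all consistent configurations: 0.93·0.95 + 0.65·0.05 = 0.916000
P(influenza | ¬fever, ¬bacterial infection) = 0.032500/0.916000 ≈ 0.035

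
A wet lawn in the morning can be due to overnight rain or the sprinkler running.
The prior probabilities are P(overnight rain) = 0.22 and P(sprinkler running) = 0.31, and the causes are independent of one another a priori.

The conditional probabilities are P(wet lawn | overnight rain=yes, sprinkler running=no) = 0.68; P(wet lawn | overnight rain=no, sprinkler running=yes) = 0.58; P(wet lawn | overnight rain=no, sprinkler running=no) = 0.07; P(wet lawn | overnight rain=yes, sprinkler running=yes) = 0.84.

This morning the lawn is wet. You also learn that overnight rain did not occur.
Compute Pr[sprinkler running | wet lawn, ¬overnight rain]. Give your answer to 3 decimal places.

Pr[sprinkler running | wet lawn, ¬overnight rain] ≈ 0.788

P(wet lawn | ¬overnight rain) = 0.07·0.69 + 0.58·0.31 = 0.048300 + 0.179800 = 0.228100
Of this, 0.179800 comes from 0.58·0.31 (the sprinkler running=true cases).
Hence the posterior is 0.179800/0.228100 ≈ 0.788.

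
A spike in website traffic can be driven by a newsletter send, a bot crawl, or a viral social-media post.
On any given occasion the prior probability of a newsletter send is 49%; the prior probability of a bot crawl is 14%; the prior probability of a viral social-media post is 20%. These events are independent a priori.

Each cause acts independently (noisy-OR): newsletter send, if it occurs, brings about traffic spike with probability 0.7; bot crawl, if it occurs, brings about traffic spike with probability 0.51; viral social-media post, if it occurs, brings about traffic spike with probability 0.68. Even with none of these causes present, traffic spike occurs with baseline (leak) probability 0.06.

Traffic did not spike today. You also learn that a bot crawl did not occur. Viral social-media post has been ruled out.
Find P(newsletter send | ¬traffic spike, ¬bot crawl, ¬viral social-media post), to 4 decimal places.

P(newsletter send | ¬traffic spike, ¬bot crawl, ¬viral social-media post) ≈ 0.2237

Under noisy-OR, P(traffic spike | causes) = 1 − (1−0.06)·∏(1−qᵢ) over the active causes.
Weight on newsletter send=true, given the evidence: 0.282×0.49 = 0.138180
Normalizer over all consistent configurations: 0.94×0.51 + 0.282×0.49 = 0.617580
P(newsletter send | ¬traffic spike, ¬bot crawl, ¬viral social-media post) = 0.138180/0.617580 ≈ 0.2237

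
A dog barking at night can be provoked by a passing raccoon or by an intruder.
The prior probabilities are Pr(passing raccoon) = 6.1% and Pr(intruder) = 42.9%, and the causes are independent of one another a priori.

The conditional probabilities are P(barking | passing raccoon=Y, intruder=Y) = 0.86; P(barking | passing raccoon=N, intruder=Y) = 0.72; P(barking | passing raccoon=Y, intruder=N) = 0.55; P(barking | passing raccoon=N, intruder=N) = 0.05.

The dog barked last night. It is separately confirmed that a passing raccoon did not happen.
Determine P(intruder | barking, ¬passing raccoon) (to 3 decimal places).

P(intruder | barking, ¬passing raccoon) ≈ 0.915

By total probability over both values of intruder:
  P(barking | ¬passing raccoon) = 0.05·0.571 + 0.72·0.429
        = 0.028550 + 0.308880 = 0.337430
Keeping only the intruder-present terms gives 0.308880, so
  P(intruder | barking, ¬passing raccoon) = 0.308880 / 0.337430 ≈ 0.915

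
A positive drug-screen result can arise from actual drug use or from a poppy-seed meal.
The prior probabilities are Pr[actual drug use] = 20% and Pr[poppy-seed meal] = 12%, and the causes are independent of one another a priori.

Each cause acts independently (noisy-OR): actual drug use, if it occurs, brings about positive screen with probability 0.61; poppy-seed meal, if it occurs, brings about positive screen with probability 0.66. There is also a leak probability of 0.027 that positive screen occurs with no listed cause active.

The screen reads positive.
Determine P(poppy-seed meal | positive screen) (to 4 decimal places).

Under noisy-OR, P(positive screen | causes) = 1 − (1−0.027)·∏(1−qᵢ) over the active causes.
Weight on poppy-seed meal=true, given the evidence: 0.064241 + 0.020904 = 0.085145
Normalizer over all consistent configurations: 0.027*0.8*0.88 + 0.66918*0.8*0.12 + 0.62053*0.2*0.88 + 0.87098*0.2*0.12 = 0.213366
P(poppy-seed meal | positive screen) = 0.085145/0.213366 ≈ 0.3991

P(poppy-seed meal | positive screen) ≈ 0.3991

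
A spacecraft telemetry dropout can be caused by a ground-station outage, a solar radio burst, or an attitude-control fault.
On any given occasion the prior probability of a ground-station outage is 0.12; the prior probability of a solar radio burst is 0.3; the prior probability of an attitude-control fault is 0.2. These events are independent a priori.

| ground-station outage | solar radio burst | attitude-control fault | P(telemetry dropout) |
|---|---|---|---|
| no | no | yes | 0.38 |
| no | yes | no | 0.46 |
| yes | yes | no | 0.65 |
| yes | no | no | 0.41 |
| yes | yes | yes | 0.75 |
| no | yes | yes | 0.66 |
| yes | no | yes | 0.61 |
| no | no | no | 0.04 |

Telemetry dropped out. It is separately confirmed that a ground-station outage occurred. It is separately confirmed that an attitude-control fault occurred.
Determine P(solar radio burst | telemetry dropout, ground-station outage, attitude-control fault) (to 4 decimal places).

P(solar radio burst | telemetry dropout, ground-station outage, attitude-control fault) ≈ 0.3451

P(telemetry dropout | ground-station outage, attitude-control fault) = 0.61·0.7 + 0.75·0.3 = 0.427000 + 0.225000 = 0.652000
The solar radio burst-present share is 0.75·0.3 = 0.225000.
So P(solar radio burst | telemetry dropout, ground-station outage, attitude-control fault) = 0.225000/0.652000 ≈ 0.3451.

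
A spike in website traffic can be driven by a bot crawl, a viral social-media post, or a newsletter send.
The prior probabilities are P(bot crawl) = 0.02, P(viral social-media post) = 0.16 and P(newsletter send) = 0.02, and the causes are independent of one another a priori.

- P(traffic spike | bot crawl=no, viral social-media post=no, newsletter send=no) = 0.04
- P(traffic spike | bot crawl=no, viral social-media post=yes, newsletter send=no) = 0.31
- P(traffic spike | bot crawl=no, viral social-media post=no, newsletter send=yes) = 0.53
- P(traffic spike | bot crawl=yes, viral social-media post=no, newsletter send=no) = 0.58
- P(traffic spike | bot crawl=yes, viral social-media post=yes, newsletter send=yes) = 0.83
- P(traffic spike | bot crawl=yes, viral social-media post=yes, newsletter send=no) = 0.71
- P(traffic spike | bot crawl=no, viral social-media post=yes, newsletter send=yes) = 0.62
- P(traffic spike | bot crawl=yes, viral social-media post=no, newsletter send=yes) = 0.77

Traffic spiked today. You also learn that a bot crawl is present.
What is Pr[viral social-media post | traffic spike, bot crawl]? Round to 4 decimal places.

For the numerator, keep only viral social-media post=true terms: 0.111328 + 0.002656 = 0.113984
The normalizing constant is 0.58*0.84*0.98 + 0.77*0.84*0.02 + 0.71*0.16*0.98 + 0.83*0.16*0.02 = 0.604376
Posterior = 0.113984 / 0.604376 ≈ 0.1886

Pr[viral social-media post | traffic spike, bot crawl] ≈ 0.1886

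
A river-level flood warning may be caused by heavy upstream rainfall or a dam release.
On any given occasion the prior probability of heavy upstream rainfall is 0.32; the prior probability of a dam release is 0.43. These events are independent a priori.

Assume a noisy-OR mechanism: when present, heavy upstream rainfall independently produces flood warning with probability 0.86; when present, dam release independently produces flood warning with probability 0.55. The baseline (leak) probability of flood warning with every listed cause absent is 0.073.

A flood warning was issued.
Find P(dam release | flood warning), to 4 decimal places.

P(dam release | flood warning) ≈ 0.6160

Under noisy-OR, P(flood warning | causes) = 1 − (1−0.073)·∏(1−qᵢ) over the active causes.
P(flood warning) = 0.073*0.68*0.57 + 0.58285*0.68*0.43 + 0.87022*0.32*0.57 + 0.941599*0.32*0.43 = 0.028295 + 0.170425 + 0.158728 + 0.129564 = 0.487012
Restricting to configurations with dam release present: 0.170425 + 0.129564 = 0.299989.
P(dam release | flood warning) = 0.299989 / 0.487012 ≈ 0.6160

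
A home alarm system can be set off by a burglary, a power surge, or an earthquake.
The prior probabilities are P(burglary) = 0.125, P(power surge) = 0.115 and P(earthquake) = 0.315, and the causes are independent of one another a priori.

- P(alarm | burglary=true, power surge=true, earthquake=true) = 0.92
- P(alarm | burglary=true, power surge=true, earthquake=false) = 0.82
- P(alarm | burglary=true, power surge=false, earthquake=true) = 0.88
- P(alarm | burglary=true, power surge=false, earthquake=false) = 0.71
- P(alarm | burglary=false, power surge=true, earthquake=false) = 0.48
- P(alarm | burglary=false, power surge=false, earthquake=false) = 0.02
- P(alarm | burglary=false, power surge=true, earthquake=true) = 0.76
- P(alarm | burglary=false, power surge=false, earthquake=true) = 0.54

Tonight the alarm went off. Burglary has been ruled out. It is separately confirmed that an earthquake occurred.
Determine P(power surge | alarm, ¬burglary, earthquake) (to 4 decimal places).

P(power surge | alarm, ¬burglary, earthquake) ≈ 0.1546

P(alarm | ¬burglary, earthquake) = 0.54×0.885 + 0.76×0.115 = 0.477900 + 0.087400 = 0.565300
The power surge-present share is 0.76×0.115 = 0.087400.
Hence the posterior is 0.087400/0.565300 ≈ 0.1546.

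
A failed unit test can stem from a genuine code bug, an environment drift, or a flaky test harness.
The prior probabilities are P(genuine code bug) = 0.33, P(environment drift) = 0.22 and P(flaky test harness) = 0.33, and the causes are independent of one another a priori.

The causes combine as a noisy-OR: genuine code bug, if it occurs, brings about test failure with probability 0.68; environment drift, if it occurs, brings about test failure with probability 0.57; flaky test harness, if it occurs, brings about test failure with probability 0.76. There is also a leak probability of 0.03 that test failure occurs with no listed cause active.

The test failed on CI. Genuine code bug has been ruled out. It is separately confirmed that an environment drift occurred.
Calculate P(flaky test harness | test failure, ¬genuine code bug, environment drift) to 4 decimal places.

Under noisy-OR, P(test failure | causes) = 1 − (1−0.03)·∏(1−qᵢ) over the active causes.
Numerator (weight on configurations with flaky test harness): 0.899896*0.33 = 0.296966
The normalizing constant is 0.5829*0.67 + 0.899896*0.33 = 0.687509
P(flaky test harness | test failure, ¬genuine code bug, environment drift) = 0.296966/0.687509 ≈ 0.4319

P(flaky test harness | test failure, ¬genuine code bug, environment drift) ≈ 0.4319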